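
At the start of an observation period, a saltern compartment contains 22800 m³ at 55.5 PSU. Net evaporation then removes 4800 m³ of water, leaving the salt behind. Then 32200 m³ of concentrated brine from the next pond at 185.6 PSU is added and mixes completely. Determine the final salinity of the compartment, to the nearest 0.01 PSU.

144.26 PSU

After evaporation: salt = 22,800×55.5 = 1,265,400; volume = 22,800 − 4,800 = 18,000 m³
After mixing: salt = 1,265,400 + 32,200×185.6 = 7,241,720; volume = 18,000 + 32,200 = 50,200 m³
S = 7,241,720 / 50,200 = 144.2574 PSU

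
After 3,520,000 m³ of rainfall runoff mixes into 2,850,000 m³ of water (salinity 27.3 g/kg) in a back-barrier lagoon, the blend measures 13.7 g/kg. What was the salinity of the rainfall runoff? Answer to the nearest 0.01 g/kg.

Salt balance: 2,850,000×27.3 + 3,520,000×S = 6,370,000×13.7
77,805,000 + 3,520,000·S = 87,269,000
S = (87,269,000 − 77,805,000) / 3,520,000 = 2.6886 g/kg

2.69 g/kg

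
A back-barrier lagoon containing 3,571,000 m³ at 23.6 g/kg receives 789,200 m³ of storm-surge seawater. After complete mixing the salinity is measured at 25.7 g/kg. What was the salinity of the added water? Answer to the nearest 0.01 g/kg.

35.20 g/kg

Salt balance: 3,571,000×23.6 + 789,200×S = 4,360,200×25.7
84,275,600 + 789,200·S = 112,057,140
S = (112,057,140 − 84,275,600) / 789,200 = 35.2022 g/kg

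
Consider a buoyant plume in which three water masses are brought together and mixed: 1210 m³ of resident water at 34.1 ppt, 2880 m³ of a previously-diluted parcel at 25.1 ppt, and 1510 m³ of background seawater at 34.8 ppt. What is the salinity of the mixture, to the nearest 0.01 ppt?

29.66 ppt

Salt balance:
salt = 1,210×34.1 + 2,880×25.1 + 1,510×34.8 = 41,261 + 72,288 + 52,548 = 166,097
volume = 1,210 + 2,880 + 1,510 = 5,600 m³
S = 166,097 / 5,600 = 29.6602 ppt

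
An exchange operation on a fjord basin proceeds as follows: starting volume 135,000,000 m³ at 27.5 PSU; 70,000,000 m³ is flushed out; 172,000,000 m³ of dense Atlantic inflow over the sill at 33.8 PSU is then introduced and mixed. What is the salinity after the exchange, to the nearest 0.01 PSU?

32.07 PSU

Remaining after removal: 65,000,000 m³ at 27.5 PSU (salt = 1,787,500,000)
After addition: salt = 1,787,500,000 + 172,000,000×33.8 = 7,601,100,000; volume = 237,000,000 m³
S = 7,601,100,000 / 237,000,000 = 32.0722 PSU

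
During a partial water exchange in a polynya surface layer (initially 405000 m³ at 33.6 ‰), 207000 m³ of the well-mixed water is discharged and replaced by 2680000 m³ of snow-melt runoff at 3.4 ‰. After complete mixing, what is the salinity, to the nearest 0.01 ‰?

5.48 ‰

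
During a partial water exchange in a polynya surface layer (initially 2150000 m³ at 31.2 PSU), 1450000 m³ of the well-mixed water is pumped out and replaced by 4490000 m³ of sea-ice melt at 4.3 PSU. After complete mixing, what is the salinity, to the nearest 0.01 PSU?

7.93 PSU

Remaining after removal: 700,000 m³ at 31.2 PSU (salt = 21,840,000)
After addition: salt = 21,840,000 + 4,490,000×4.3 = 41,147,000; volume = 5,190,000 m³
S = 41,147,000 / 5,190,000 = 7.9281 PSU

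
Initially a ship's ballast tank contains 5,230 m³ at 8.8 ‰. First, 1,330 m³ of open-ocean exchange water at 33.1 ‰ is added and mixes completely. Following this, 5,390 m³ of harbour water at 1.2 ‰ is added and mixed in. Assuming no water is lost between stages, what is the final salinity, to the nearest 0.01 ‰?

Salt balance:
Initial salt = 5,230×8.8 = 46,024
After stage 1: salt = 46,024 + 1,330×33.1 = 90,047; volume = 6,560 m³; S = 13.727 ‰
After stage 2: salt = 90,047 + 5,390×1.2 = 96,515; volume = 11,950 m³
S = 96,515 / 11,950 = 8.0766 ‰

8.08 ‰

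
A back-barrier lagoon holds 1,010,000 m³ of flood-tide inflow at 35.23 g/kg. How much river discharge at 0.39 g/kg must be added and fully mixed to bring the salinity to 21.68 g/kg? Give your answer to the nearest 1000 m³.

643000 m³

Salt balance: 1,010,000×35.23 + V×0.39 = (1,010,000+V)×21.68
35,582,300 + 0.39V = 21,896,800 + 21.68V
13,685,500 = 21.29V
V = 642,813.53 m³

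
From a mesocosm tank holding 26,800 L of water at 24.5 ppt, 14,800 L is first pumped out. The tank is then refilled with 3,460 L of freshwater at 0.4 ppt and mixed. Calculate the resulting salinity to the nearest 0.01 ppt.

Remaining after removal: 12,000 L at 24.5 ppt (salt = 294,000)
After addition: salt = 294,000 + 3,460×0.4 = 295,384; volume = 15,460 L
S = 295,384 / 15,460 = 19.1063 ppt

19.11 ppt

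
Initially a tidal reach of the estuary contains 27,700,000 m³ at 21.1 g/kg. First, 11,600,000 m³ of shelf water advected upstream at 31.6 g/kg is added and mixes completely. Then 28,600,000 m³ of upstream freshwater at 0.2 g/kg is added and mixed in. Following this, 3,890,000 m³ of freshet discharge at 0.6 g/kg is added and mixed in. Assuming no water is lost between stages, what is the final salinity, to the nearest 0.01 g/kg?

Weighted by volume,
Initial salt = 27,700,000×21.1 = 584,470,000
After stage 1: salt = 584,470,000 + 11,600,000×31.6 = 951,030,000; volume = 39,300,000 m³; S = 24.199 g/kg
After stage 2: salt = 951,030,000 + 28,600,000×0.2 = 956,750,000; volume = 67,900,000 m³; S = 14.091 g/kg
After stage 3: salt = 956,750,000 + 3,890,000×0.6 = 959,084,000; volume = 71,790,000 m³
S = 959,084,000 / 71,790,000 = 13.3596 g/kg

13.36 g/kg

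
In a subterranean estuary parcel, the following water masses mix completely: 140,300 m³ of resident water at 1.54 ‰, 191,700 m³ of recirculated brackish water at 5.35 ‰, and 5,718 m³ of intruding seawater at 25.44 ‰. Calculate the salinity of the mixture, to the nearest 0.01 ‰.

4.11 ‰

Total salt / total volume:
salt = 140,300×1.54 + 191,700×5.35 + 5,718×25.44 = 216,062 + 1,025,595 + 145,465.92 = 1,387,122.92
volume = 140,300 + 191,700 + 5,718 = 337,718 m³
S = 1,387,122.92 / 337,718 = 4.1073 ‰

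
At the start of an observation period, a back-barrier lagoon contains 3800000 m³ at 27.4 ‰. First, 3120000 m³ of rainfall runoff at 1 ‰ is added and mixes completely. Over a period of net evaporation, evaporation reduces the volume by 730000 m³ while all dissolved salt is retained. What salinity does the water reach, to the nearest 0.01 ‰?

17.32 ‰

After mixing: salt = 3,800,000×27.4 + 3,120,000×1 = 107,240,000; volume = 6,920,000 m³
After evaporation: salt unchanged = 107,240,000; volume = 6,920,000 − 730,000 = 6,190,000 m³
S = 107,240,000 / 6,190,000 = 17.3247 ‰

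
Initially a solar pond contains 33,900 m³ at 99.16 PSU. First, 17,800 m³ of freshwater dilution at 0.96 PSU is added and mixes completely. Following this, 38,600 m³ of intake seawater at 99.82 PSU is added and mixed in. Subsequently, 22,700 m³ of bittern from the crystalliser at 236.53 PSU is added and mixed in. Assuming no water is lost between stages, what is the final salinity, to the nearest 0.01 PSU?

Salt balance:
Initial salt = 33,900×99.16 = 3,361,524
After stage 1: salt = 3,361,524 + 17,800×0.96 = 3,378,612; volume = 51,700 m³; S = 65.35 PSU
After stage 2: salt = 3,378,612 + 38,600×99.82 = 7,231,664; volume = 90,300 m³; S = 80.085 PSU
After stage 3: salt = 7,231,664 + 22,700×236.53 = 12,600,895; volume = 113,000 m³
S = 12,600,895 / 113,000 = 111.5123 PSU

111.51 PSU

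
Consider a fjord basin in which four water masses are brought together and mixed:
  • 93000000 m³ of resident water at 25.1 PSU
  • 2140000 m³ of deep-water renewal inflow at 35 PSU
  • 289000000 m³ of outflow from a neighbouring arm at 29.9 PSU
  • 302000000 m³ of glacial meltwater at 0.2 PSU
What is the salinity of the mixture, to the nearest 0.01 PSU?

Weighted by volume,
salt = 93,000,000×25.1 + 2,140,000×35 + 289,000,000×29.9 + 302,000,000×0.2 = 2,334,300,000 + 74,900,000 + 8,641,100,000 + 60,400,000 = 11,110,700,000
volume = 93,000,000 + 2,140,000 + 289,000,000 + 302,000,000 = 686,140,000 m³
S = 11,110,700,000 / 686,140,000 = 16.1931 PSU

16.19 PSU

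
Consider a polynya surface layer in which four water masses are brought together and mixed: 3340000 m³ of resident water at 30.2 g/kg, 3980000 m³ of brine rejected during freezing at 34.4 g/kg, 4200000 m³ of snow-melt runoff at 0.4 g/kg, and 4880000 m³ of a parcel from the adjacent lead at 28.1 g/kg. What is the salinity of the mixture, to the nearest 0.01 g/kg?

22.96 g/kg

Total salt / total volume:
salt = 3,340,000×30.2 + 3,980,000×34.4 + 4,200,000×0.4 + 4,880,000×28.1 = 100,868,000 + 136,912,000 + 1,680,000 + 137,128,000 = 376,588,000
volume = 3,340,000 + 3,980,000 + 4,200,000 + 4,880,000 = 16,400,000 m³
S = 376,588,000 / 16,400,000 = 22.9627 g/kg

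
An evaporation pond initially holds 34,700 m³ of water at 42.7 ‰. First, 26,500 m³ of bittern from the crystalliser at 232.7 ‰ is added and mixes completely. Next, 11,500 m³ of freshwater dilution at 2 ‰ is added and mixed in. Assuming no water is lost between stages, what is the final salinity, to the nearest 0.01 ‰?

By conservation of dissolved salt,
Initial salt = 34,700×42.7 = 1,481,690
After stage 1: salt = 1,481,690 + 26,500×232.7 = 7,648,240; volume = 61,200 m³; S = 124.971 ‰
After stage 2: salt = 7,648,240 + 11,500×2 = 7,671,240; volume = 72,700 m³
S = 7,671,240 / 72,700 = 105.5191 ‰

105.52 ‰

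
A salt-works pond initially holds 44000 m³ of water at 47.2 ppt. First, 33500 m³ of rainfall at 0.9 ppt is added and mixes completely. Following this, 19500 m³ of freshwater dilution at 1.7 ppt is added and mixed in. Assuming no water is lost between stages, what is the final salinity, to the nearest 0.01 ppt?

Mass of salt is conserved:
Initial salt = 44,000×47.2 = 2,076,800
After stage 1: salt = 2,076,800 + 33,500×0.9 = 2,106,950; volume = 77,500 m³; S = 27.186 ppt
After stage 2: salt = 2,106,950 + 19,500×1.7 = 2,140,100; volume = 97,000 m³
S = 2,140,100 / 97,000 = 22.0629 ppt

22.06 ppt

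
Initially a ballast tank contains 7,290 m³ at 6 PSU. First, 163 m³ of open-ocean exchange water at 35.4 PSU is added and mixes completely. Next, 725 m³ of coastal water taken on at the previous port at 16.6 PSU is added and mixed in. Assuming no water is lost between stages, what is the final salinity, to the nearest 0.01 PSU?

By conservation of dissolved salt,
Initial salt = 7,290×6 = 43,740
After stage 1: salt = 43,740 + 163×35.4 = 49,510.2; volume = 7,453 m³; S = 6.643 PSU
After stage 2: salt = 49,510.2 + 725×16.6 = 61,545.2; volume = 8,178 m³
S = 61,545.2 / 8,178 = 7.5257 PSU

7.53 PSU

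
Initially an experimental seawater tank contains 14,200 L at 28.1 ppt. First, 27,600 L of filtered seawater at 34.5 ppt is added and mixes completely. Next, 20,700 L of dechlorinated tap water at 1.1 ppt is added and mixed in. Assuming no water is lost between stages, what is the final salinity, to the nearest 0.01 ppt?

21.98 ppt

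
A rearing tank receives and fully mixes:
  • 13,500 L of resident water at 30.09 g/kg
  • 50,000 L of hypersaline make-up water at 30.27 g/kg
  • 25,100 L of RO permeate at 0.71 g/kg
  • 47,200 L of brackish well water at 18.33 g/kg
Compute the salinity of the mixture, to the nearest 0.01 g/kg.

Mass of salt is conserved:
salt = 13,500×30.09 + 50,000×30.27 + 25,100×0.71 + 47,200×18.33 = 406,215 + 1,513,500 + 17,821 + 865,176 = 2,802,712
volume = 13,500 + 50,000 + 25,100 + 47,200 = 135,800 L
S = 2,802,712 / 135,800 = 20.6385 g/kg

20.64 g/kg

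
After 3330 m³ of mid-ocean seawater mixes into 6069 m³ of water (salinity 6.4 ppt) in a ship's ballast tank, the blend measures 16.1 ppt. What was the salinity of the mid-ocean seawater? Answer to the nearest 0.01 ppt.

Salt balance: 6,069×6.4 + 3,330×S = 9,399×16.1
38,841.6 + 3,330·S = 151,323.9
S = (151,323.9 − 38,841.6) / 3,330 = 33.7785 ppt

33.78 ppt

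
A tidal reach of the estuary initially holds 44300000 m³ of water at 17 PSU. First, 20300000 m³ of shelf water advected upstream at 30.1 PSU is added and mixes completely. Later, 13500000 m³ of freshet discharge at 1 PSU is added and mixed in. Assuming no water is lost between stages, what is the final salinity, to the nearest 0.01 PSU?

By conservation of dissolved salt,
Initial salt = 44,300,000×17 = 753,100,000
After stage 1: salt = 753,100,000 + 20,300,000×30.1 = 1,364,130,000; volume = 64,600,000 m³; S = 21.117 PSU
After stage 2: salt = 1,364,130,000 + 13,500,000×1 = 1,377,630,000; volume = 78,100,000 m³
S = 1,377,630,000 / 78,100,000 = 17.6393 PSU

17.64 PSU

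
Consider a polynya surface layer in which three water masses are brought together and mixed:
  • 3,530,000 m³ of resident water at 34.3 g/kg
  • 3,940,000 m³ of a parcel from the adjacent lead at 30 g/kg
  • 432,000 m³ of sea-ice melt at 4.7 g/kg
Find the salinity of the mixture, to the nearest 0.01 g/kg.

30.54 g/kg

Mass of salt is conserved:
salt = 3,530,000×34.3 + 3,940,000×30 + 432,000×4.7 = 121,079,000 + 118,200,000 + 2,030,400 = 241,309,400
volume = 3,530,000 + 3,940,000 + 432,000 = 7,902,000 m³
S = 241,309,400 / 7,902,000 = 30.5378 g/kg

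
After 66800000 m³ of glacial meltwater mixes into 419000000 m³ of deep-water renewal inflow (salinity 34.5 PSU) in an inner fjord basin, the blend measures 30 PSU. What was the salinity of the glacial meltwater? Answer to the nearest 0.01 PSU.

Salt balance: 419,000,000×34.5 + 66,800,000×S = 485,800,000×30
14,455,500,000 + 66,800,000·S = 14,574,000,000
S = (14,574,000,000 − 14,455,500,000) / 66,800,000 = 1.774 PSU

1.77 PSU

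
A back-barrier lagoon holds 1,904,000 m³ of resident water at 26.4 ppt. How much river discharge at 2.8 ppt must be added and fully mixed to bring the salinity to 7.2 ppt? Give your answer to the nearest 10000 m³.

8310000 m³

Salt balance: 1,904,000×26.4 + V×2.8 = (1,904,000+V)×7.2
50,265,600 + 2.8V = 13,708,800 + 7.2V
36,556,800 = 4.4V
V = 8,308,363.64 m³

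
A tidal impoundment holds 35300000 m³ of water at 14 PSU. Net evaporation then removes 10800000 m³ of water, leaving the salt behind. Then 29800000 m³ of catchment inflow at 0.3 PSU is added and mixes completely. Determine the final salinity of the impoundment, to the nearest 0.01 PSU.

After evaporation: salt = 35,300,000×14 = 494,200,000; volume = 35,300,000 − 10,800,000 = 24,500,000 m³
After mixing: salt = 494,200,000 + 29,800,000×0.3 = 503,140,000; volume = 24,500,000 + 29,800,000 = 54,300,000 m³
S = 503,140,000 / 54,300,000 = 9.2659 PSU

9.27 PSU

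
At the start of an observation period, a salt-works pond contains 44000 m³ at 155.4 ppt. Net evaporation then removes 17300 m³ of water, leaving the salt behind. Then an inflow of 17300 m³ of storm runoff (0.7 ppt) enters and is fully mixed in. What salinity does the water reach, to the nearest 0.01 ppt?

After evaporation: salt = 44,000×155.4 = 6,837,600; volume = 44,000 − 17,300 = 26,700 m³
After mixing: salt = 6,837,600 + 17,300×0.7 = 6,849,710; volume = 26,700 + 17,300 = 44,000 m³
S = 6,849,710 / 44,000 = 155.6752 ppt

155.68 ppt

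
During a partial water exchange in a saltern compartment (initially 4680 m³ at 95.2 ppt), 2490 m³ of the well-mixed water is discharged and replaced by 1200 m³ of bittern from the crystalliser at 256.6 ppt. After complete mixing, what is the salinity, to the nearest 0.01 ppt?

Remaining after removal: 2,190 m³ at 95.2 ppt (salt = 208,488)
After addition: salt = 208,488 + 1,200×256.6 = 516,408; volume = 3,390 m³
S = 516,408 / 3,390 = 152.3327 ppt

152.33 ppt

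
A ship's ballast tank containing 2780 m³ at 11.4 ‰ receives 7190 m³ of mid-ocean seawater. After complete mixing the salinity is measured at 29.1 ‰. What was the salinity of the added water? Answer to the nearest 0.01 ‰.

35.94 ‰

Salt balance: 2,780×11.4 + 7,190×S = 9,970×29.1
31,692 + 7,190·S = 290,127
S = (290,127 − 31,692) / 7,190 = 35.9437 ‰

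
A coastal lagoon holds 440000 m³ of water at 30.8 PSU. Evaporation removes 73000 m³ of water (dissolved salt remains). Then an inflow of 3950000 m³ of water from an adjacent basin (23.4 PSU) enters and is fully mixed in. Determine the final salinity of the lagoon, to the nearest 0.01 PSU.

24.55 PSU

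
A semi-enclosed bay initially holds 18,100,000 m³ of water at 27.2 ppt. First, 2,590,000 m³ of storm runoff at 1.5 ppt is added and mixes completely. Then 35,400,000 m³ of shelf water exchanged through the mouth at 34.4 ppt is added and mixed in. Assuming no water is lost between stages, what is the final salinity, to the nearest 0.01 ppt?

30.56 ppt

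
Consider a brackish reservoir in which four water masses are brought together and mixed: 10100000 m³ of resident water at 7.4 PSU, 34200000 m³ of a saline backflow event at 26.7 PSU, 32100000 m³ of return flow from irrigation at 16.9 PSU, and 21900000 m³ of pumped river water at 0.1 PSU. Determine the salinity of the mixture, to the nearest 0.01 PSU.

Weighted by volume,
salt = 10,100,000×7.4 + 34,200,000×26.7 + 32,100,000×16.9 + 21,900,000×0.1 = 74,740,000 + 913,140,000 + 542,490,000 + 2,190,000 = 1,532,560,000
volume = 10,100,000 + 34,200,000 + 32,100,000 + 21,900,000 = 98,300,000 m³
S = 1,532,560,000 / 98,300,000 = 15.5906 PSU

15.59 PSU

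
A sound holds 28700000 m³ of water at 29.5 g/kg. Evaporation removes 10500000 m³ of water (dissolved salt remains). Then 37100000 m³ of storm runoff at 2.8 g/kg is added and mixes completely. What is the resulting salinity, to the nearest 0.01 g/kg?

After evaporation: salt = 28,700,000×29.5 = 846,650,000; volume = 28,700,000 − 10,500,000 = 18,200,000 m³
After mixing: salt = 846,650,000 + 37,100,000×2.8 = 950,530,000; volume = 18,200,000 + 37,100,000 = 55,300,000 m³
S = 950,530,000 / 55,300,000 = 17.1886 g/kg

17.19 g/kg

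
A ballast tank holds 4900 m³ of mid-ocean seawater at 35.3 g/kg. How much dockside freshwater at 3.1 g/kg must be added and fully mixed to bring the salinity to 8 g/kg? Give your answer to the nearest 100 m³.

Salt balance: 4,900×35.3 + V×3.1 = (4,900+V)×8
172,970 + 3.1V = 39,200 + 8V
133,770 = 4.9V
V = 27,300 m³

27300 m³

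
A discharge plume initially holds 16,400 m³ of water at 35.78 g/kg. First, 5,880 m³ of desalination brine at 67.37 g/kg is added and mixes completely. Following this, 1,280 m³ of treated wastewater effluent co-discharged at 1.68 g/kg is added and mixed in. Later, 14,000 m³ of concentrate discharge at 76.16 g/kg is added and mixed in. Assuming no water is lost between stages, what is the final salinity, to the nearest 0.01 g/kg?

Total salt / total volume:
Initial salt = 16,400×35.78 = 586,792
After stage 1: salt = 586,792 + 5,880×67.37 = 982,927.6; volume = 22,280 m³; S = 44.117 g/kg
After stage 2: salt = 982,927.6 + 1,280×1.68 = 985,078; volume = 23,560 m³; S = 41.811 g/kg
After stage 3: salt = 985,078 + 14,000×76.16 = 2,051,318; volume = 37,560 m³
S = 2,051,318 / 37,560 = 54.6144 g/kg

54.61 g/kg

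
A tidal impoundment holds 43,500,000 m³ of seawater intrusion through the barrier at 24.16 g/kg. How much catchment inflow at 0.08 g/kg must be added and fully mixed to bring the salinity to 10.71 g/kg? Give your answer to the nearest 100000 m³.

Salt balance: 43,500,000×24.16 + V×0.08 = (43,500,000+V)×10.71
1,050,960,000 + 0.08V = 465,885,000 + 10.71V
585,075,000 = 10.63V
V = 55,039,981.19 m³

55000000 m³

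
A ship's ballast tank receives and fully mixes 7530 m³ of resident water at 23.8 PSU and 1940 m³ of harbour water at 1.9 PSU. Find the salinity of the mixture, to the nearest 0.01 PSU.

Conserving salt mass:
salt = 7,530×23.8 + 1,940×1.9 = 179,214 + 3,686 = 182,900
volume = 7,530 + 1,940 = 9,470 m³
S = 182,900 / 9,470 = 19.3136 PSU

19.31 PSU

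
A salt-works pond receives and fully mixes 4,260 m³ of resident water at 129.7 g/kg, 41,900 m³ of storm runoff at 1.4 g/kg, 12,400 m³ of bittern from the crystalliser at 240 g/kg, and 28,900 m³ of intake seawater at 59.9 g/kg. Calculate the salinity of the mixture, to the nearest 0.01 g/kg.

Salt balance:
salt = 4,260×129.7 + 41,900×1.4 + 12,400×240 + 28,900×59.9 = 552,522 + 58,660 + 2,976,000 + 1,731,110 = 5,318,292
volume = 4,260 + 41,900 + 12,400 + 28,900 = 87,460 m³
S = 5,318,292 / 87,460 = 60.8083 g/kg

60.81 g/kg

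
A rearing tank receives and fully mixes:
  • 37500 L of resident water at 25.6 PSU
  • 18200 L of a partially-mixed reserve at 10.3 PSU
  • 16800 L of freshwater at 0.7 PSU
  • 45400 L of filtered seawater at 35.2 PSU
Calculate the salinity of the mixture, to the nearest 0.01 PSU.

Mass of salt is conserved:
salt = 37,500×25.6 + 18,200×10.3 + 16,800×0.7 + 45,400×35.2 = 960,000 + 187,460 + 11,760 + 1,598,080 = 2,757,300
volume = 37,500 + 18,200 + 16,800 + 45,400 = 117,900 L
S = 2,757,300 / 117,900 = 23.3868 PSU

23.39 PSU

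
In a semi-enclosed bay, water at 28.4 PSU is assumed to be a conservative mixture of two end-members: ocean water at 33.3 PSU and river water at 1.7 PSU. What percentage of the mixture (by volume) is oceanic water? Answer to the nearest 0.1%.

Let g be the oceanic fraction. Salt balance per unit volume:
g×33.3 + (1−g)×1.7 = 28.4
g = (28.4 − 1.7) / (33.3 − 1.7) = 26.7/31.6 = 0.8449

84.5%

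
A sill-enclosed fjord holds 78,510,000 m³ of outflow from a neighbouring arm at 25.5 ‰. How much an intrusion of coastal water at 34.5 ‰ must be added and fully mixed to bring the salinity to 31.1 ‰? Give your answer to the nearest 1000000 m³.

Salt balance: 78,510,000×25.5 + V×34.5 = (78,510,000+V)×31.1
2,002,005,000 + 34.5V = 2,441,661,000 + 31.1V
439,656,000 = 3.4V
V = 129,310,588.24 m³

129000000 m³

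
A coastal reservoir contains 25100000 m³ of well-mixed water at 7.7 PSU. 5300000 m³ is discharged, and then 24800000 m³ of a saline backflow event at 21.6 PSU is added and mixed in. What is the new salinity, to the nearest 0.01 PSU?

Remaining after removal: 19,800,000 m³ at 7.7 PSU (salt = 152,460,000)
After addition: salt = 152,460,000 + 24,800,000×21.6 = 688,140,000; volume = 44,600,000 m³
S = 688,140,000 / 44,600,000 = 15.4291 PSU

15.43 PSU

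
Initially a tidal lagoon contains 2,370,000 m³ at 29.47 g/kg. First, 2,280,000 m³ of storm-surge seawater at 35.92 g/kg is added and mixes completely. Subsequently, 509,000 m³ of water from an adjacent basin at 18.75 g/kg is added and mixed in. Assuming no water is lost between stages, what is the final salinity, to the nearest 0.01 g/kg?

Weighted by volume,
Initial salt = 2,370,000×29.47 = 69,843,900
After stage 1: salt = 69,843,900 + 2,280,000×35.92 = 151,741,500; volume = 4,650,000 m³; S = 32.633 g/kg
After stage 2: salt = 151,741,500 + 509,000×18.75 = 161,285,250; volume = 5,159,000 m³
S = 161,285,250 / 5,159,000 = 31.2629 g/kg

31.26 g/kg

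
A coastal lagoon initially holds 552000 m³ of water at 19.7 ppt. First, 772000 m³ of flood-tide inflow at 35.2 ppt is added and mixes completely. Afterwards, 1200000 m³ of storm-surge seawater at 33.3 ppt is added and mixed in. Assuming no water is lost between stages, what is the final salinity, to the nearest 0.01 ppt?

30.91 ppt

Weighted by volume,
Initial salt = 552,000×19.7 = 10,874,400
After stage 1: salt = 10,874,400 + 772,000×35.2 = 38,048,800; volume = 1,324,000 m³; S = 28.738 ppt
After stage 2: salt = 38,048,800 + 1,200,000×33.3 = 78,008,800; volume = 2,524,000 m³
S = 78,008,800 / 2,524,000 = 30.9068 ppt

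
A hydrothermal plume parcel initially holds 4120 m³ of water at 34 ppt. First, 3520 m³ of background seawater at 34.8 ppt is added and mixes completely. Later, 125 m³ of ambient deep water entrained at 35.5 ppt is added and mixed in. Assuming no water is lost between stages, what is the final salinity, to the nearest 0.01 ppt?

34.39 ppt

Salt balance:
Initial salt = 4,120×34 = 140,080
After stage 1: salt = 140,080 + 3,520×34.8 = 262,576; volume = 7,640 m³; S = 34.369 ppt
After stage 2: salt = 262,576 + 125×35.5 = 267,013.5; volume = 7,765 m³
S = 267,013.5 / 7,765 = 34.3868 ppt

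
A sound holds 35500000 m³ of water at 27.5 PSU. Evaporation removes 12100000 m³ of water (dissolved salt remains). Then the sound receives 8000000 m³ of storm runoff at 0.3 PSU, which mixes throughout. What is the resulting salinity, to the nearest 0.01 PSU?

31.17 PSU

After evaporation: salt = 35,500,000×27.5 = 976,250,000; volume = 35,500,000 − 12,100,000 = 23,400,000 m³
After mixing: salt = 976,250,000 + 8,000,000×0.3 = 978,650,000; volume = 23,400,000 + 8,000,000 = 31,400,000 m³
S = 978,650,000 / 31,400,000 = 31.1672 PSU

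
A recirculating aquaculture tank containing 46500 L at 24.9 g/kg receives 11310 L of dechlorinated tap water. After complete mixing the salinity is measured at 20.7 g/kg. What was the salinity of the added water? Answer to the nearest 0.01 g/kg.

3.43 g/kg

Salt balance: 46,500×24.9 + 11,310×S = 57,810×20.7
1,157,850 + 11,310·S = 1,196,667
S = (1,196,667 − 1,157,850) / 11,310 = 3.4321 g/kg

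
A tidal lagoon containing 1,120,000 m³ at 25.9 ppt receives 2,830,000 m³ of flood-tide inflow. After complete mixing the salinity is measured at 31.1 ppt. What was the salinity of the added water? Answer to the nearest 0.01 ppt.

Salt balance: 1,120,000×25.9 + 2,830,000×S = 3,950,000×31.1
29,008,000 + 2,830,000·S = 122,845,000
S = (122,845,000 − 29,008,000) / 2,830,000 = 33.158 ppt

33.16 ppt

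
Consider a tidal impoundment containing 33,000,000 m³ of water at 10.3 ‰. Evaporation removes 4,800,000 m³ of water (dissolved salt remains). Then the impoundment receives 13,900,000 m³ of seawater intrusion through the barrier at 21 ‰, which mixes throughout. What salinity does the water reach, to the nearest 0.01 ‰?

15.01 ‰

After evaporation: salt = 33,000,000×10.3 = 339,900,000; volume = 33,000,000 − 4,800,000 = 28,200,000 m³
After mixing: salt = 339,900,000 + 13,900,000×21 = 631,800,000; volume = 28,200,000 + 13,900,000 = 42,100,000 m³
S = 631,800,000 / 42,100,000 = 15.0071 ‰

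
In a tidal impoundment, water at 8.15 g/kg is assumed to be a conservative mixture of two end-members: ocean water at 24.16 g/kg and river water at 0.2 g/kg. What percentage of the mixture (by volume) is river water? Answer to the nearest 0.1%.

66.8%

Let f be the freshwater fraction. Salt balance per unit volume:
f×0.2 + (1−f)×24.16 = 8.15
f = (24.16 − 8.15) / (24.16 − 0.2) = 16.01/23.96 = 0.6682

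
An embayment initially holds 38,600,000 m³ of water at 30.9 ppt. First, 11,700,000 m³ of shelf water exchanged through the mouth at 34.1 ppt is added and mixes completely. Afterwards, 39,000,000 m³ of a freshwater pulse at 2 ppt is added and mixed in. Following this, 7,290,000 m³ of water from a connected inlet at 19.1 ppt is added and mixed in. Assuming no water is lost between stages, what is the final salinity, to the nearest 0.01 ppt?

18.73 ppt

Mass of salt is conserved:
Initial salt = 38,600,000×30.9 = 1,192,740,000
After stage 1: salt = 1,192,740,000 + 11,700,000×34.1 = 1,591,710,000; volume = 50,300,000 m³; S = 31.644 ppt
After stage 2: salt = 1,591,710,000 + 39,000,000×2 = 1,669,710,000; volume = 89,300,000 m³; S = 18.698 ppt
After stage 3: salt = 1,669,710,000 + 7,290,000×19.1 = 1,808,949,000; volume = 96,590,000 m³
S = 1,808,949,000 / 96,590,000 = 18.7281 ppt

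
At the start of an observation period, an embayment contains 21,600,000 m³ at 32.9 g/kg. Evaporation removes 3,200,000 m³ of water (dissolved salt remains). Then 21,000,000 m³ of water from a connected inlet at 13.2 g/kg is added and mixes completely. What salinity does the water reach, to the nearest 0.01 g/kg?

25.07 g/kg

After evaporation: salt = 21,600,000×32.9 = 710,640,000; volume = 21,600,000 − 3,200,000 = 18,400,000 m³
After mixing: salt = 710,640,000 + 21,000,000×13.2 = 987,840,000; volume = 18,400,000 + 21,000,000 = 39,400,000 m³
S = 987,840,000 / 39,400,000 = 25.0721 g/kg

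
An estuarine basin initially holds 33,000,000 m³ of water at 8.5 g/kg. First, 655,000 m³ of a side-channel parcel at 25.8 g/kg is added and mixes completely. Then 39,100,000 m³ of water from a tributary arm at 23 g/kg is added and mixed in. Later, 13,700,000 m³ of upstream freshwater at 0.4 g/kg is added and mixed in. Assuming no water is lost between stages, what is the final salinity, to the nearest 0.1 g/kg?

13.9 g/kg

Conserving salt mass:
Initial salt = 33,000,000×8.5 = 280,500,000
After stage 1: salt = 280,500,000 + 655,000×25.8 = 297,399,000; volume = 33,655,000 m³; S = 8.837 g/kg
After stage 2: salt = 297,399,000 + 39,100,000×23 = 1,196,699,000; volume = 72,755,000 m³; S = 16.448 g/kg
After stage 3: salt = 1,196,699,000 + 13,700,000×0.4 = 1,202,179,000; volume = 86,455,000 m³
S = 1,202,179,000 / 86,455,000 = 13.9053 g/kg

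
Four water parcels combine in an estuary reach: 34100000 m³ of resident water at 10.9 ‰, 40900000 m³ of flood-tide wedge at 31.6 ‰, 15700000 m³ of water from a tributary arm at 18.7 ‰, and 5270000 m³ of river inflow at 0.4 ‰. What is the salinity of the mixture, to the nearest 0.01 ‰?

Weighted by volume,
salt = 34,100,000×10.9 + 40,900,000×31.6 + 15,700,000×18.7 + 5,270,000×0.4 = 371,690,000 + 1,292,440,000 + 293,590,000 + 2,108,000 = 1,959,828,000
volume = 34,100,000 + 40,900,000 + 15,700,000 + 5,270,000 = 95,970,000 m³
S = 1,959,828,000 / 95,970,000 = 20.4213 ‰

20.42 ‰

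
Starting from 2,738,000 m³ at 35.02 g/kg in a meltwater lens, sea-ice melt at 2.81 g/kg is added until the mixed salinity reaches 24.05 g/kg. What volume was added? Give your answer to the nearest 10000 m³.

1410000 m³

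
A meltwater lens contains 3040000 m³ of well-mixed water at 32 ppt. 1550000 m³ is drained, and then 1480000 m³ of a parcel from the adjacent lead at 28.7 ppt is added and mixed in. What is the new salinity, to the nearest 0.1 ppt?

Remaining after removal: 1,490,000 m³ at 32 ppt (salt = 47,680,000)
After addition: salt = 47,680,000 + 1,480,000×28.7 = 90,156,000; volume = 2,970,000 m³
S = 90,156,000 / 2,970,000 = 30.3556 ppt

30.4 ppt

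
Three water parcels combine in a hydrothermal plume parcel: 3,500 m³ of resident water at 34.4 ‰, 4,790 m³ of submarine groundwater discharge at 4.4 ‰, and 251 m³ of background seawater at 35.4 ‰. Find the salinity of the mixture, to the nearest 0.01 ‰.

17.60 ‰

Weighted by volume,
salt = 3,500×34.4 + 4,790×4.4 + 251×35.4 = 120,400 + 21,076 + 8,885.4 = 150,361.4
volume = 3,500 + 4,790 + 251 = 8,541 m³
S = 150,361.4 / 8,541 = 17.6047 ‰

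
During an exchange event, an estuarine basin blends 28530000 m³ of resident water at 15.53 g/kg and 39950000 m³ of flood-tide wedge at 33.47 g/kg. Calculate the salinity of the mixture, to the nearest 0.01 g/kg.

26.00 g/kg

Conserving salt mass:
salt = 28,530,000×15.53 + 39,950,000×33.47 = 443,070,900 + 1,337,126,500 = 1,780,197,400
volume = 28,530,000 + 39,950,000 = 68,480,000 m³
S = 1,780,197,400 / 68,480,000 = 25.9959 g/kg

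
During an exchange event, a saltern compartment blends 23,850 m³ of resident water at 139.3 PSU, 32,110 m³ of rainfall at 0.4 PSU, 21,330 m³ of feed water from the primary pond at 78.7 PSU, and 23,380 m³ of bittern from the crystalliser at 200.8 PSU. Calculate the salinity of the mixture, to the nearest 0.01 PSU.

Weighted by volume,
salt = 23,850×139.3 + 32,110×0.4 + 21,330×78.7 + 23,380×200.8 = 3,322,305 + 12,844 + 1,678,671 + 4,694,704 = 9,708,524
volume = 23,850 + 32,110 + 21,330 + 23,380 = 100,670 m³
S = 9,708,524 / 100,670 = 96.4391 PSU

96.44 PSU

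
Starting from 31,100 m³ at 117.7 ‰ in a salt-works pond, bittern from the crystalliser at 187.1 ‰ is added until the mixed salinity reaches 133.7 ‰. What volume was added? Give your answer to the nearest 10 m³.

Salt balance: 31,100×117.7 + V×187.1 = (31,100+V)×133.7
3,660,470 + 187.1V = 4,158,070 + 133.7V
497,600 = 53.4V
V = 9,318.35 m³

9320 m³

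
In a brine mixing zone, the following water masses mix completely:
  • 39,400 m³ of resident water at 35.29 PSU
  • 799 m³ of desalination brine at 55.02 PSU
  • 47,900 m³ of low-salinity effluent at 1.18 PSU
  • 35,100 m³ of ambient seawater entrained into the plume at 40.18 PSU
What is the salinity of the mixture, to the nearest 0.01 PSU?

23.55 PSU

Conserving salt mass:
salt = 39,400×35.29 + 799×55.02 + 47,900×1.18 + 35,100×40.18 = 1,390,426 + 43,960.98 + 56,522 + 1,410,318 = 2,901,226.98
volume = 39,400 + 799 + 47,900 + 35,100 = 123,199 m³
S = 2,901,226.98 / 123,199 = 23.5491 PSU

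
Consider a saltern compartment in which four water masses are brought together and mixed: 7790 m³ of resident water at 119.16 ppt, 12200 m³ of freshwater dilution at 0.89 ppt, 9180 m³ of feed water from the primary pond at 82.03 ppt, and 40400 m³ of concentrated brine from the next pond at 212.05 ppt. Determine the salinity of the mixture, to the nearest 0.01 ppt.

Mass of salt is conserved:
salt = 7,790×119.16 + 12,200×0.89 + 9,180×82.03 + 40,400×212.05 = 928,256.4 + 10,858 + 753,035.4 + 8,566,820 = 10,258,969.8
volume = 7,790 + 12,200 + 9,180 + 40,400 = 69,570 m³
S = 10,258,969.8 / 69,570 = 147.4626 ppt

147.46 ppt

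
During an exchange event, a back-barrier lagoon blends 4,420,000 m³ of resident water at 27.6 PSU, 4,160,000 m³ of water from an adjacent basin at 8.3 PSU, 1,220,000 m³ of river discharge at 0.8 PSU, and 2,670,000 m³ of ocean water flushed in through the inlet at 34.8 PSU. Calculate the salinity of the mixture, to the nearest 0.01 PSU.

20.08 PSU

Mass of salt is conserved:
salt = 4,420,000×27.6 + 4,160,000×8.3 + 1,220,000×0.8 + 2,670,000×34.8 = 121,992,000 + 34,528,000 + 976,000 + 92,916,000 = 250,412,000
volume = 4,420,000 + 4,160,000 + 1,220,000 + 2,670,000 = 12,470,000 m³
S = 250,412,000 / 12,470,000 = 20.0812 PSU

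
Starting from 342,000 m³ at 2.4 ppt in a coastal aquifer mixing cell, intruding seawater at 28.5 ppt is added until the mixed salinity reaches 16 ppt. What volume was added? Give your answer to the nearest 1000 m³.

Salt balance: 342,000×2.4 + V×28.5 = (342,000+V)×16
820,800 + 28.5V = 5,472,000 + 16V
4,651,200 = 12.5V
V = 372,096 m³

372000 m³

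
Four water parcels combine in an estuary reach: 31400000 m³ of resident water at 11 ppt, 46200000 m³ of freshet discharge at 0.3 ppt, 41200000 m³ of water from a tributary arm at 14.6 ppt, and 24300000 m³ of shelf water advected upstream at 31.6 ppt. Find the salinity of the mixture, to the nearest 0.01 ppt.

12.08 ppt

Weighted by volume,
salt = 31,400,000×11 + 46,200,000×0.3 + 41,200,000×14.6 + 24,300,000×31.6 = 345,400,000 + 13,860,000 + 601,520,000 + 767,880,000 = 1,728,660,000
volume = 31,400,000 + 46,200,000 + 41,200,000 + 24,300,000 = 143,100,000 m³
S = 1,728,660,000 / 143,100,000 = 12.0801 ppt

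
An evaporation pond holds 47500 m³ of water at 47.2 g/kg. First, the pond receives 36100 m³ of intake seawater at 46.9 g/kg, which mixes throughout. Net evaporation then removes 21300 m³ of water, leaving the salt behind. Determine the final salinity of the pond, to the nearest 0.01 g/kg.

63.16 g/kg

After mixing: salt = 47,500×47.2 + 36,100×46.9 = 3,935,090; volume = 83,600 m³
After evaporation: salt unchanged = 3,935,090; volume = 83,600 − 21,300 = 62,300 m³
S = 3,935,090 / 62,300 = 63.1636 g/kg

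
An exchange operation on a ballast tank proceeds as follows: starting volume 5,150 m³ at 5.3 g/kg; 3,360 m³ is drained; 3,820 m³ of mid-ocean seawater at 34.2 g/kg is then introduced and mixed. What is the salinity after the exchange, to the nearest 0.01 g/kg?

24.98 g/kg

Remaining after removal: 1,790 m³ at 5.3 g/kg (salt = 9,487)
After addition: salt = 9,487 + 3,820×34.2 = 140,131; volume = 5,610 m³
S = 140,131 / 5,610 = 24.9788 g/kg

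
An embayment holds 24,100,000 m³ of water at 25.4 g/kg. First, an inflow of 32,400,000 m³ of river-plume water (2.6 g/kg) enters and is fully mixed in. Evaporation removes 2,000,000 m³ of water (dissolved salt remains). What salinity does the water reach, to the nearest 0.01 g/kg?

12.78 g/kg

After mixing: salt = 24,100,000×25.4 + 32,400,000×2.6 = 696,380,000; volume = 56,500,000 m³
After evaporation: salt unchanged = 696,380,000; volume = 56,500,000 − 2,000,000 = 54,500,000 m³
S = 696,380,000 / 54,500,000 = 12.7776 g/kg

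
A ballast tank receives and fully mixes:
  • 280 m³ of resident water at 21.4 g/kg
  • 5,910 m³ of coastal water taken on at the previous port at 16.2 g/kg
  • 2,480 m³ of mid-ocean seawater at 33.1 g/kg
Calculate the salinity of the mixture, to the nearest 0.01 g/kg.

Weighted by volume,
salt = 280×21.4 + 5,910×16.2 + 2,480×33.1 = 5,992 + 95,742 + 82,088 = 183,822
volume = 280 + 5,910 + 2,480 = 8,670 m³
S = 183,822 / 8,670 = 21.2021 g/kg

21.20 g/kg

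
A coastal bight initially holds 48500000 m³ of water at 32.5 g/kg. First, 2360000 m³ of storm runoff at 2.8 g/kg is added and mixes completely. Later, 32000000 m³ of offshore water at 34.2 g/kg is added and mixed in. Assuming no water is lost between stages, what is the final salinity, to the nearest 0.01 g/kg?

By conservation of dissolved salt,
Initial salt = 48,500,000×32.5 = 1,576,250,000
After stage 1: salt = 1,576,250,000 + 2,360,000×2.8 = 1,582,858,000; volume = 50,860,000 m³; S = 31.122 g/kg
After stage 2: salt = 1,582,858,000 + 32,000,000×34.2 = 2,677,258,000; volume = 82,860,000 m³
S = 2,677,258,000 / 82,860,000 = 32.3106 g/kg

32.31 g/kg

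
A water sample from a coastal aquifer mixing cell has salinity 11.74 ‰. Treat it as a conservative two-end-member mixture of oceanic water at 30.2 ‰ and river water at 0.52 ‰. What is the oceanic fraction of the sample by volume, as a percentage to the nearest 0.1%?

37.8%

Let g be the oceanic fraction. Salt balance per unit volume:
g×30.2 + (1−g)×0.52 = 11.74
g = (11.74 − 0.52) / (30.2 − 0.52) = 11.22/29.68 = 0.378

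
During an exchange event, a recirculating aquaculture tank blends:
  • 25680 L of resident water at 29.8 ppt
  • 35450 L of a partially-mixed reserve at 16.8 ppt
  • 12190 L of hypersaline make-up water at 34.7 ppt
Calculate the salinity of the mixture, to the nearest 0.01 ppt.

Mass of salt is conserved:
salt = 25,680×29.8 + 35,450×16.8 + 12,190×34.7 = 765,264 + 595,560 + 422,993 = 1,783,817
volume = 25,680 + 35,450 + 12,190 = 73,320 L
S = 1,783,817 / 73,320 = 24.3292 ppt

24.33 ppt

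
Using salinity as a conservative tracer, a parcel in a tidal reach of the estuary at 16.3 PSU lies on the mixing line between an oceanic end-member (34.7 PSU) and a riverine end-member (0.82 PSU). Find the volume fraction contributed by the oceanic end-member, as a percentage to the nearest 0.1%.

45.7%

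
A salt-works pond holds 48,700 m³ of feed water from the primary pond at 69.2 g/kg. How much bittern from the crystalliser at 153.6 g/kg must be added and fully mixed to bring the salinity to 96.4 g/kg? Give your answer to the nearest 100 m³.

23200 m³

Salt balance: 48,700×69.2 + V×153.6 = (48,700+V)×96.4
3,370,040 + 153.6V = 4,694,680 + 96.4V
1,324,640 = 57.2V
V = 23,158.04 m³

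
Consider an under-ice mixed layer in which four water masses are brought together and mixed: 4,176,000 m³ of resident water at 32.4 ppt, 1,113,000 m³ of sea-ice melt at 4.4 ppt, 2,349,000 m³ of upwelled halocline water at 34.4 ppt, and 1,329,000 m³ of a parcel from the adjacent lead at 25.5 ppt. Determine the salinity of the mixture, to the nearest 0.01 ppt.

28.43 ppt

Weighted by volume,
salt = 4,176,000×32.4 + 1,113,000×4.4 + 2,349,000×34.4 + 1,329,000×25.5 = 135,302,400 + 4,897,200 + 80,805,600 + 33,889,500 = 254,894,700
volume = 4,176,000 + 1,113,000 + 2,349,000 + 1,329,000 = 8,967,000 m³
S = 254,894,700 / 8,967,000 = 28.4259 ppt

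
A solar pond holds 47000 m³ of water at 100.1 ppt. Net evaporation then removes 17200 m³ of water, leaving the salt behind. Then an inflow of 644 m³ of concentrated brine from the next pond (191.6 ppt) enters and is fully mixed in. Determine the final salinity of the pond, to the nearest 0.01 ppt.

158.59 ppt

After evaporation: salt = 47,000×100.1 = 4,704,700; volume = 47,000 − 17,200 = 29,800 m³
After mixing: salt = 4,704,700 + 644×191.6 = 4,828,090.4; volume = 29,800 + 644 = 30,444 m³
S = 4,828,090.4 / 30,444 = 158.5892 ppt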